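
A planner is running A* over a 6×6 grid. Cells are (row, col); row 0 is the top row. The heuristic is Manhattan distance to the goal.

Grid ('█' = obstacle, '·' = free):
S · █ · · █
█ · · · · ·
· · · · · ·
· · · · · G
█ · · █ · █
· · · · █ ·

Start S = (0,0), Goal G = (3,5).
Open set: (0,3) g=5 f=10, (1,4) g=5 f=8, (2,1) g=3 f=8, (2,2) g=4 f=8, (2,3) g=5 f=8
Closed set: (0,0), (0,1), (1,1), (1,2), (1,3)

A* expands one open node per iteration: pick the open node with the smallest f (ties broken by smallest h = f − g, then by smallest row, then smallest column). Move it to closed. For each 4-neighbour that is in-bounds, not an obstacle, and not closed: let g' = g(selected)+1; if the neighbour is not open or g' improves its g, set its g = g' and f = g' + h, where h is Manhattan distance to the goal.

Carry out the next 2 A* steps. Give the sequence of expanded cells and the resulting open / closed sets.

order=[(1,4) → (1,5)]; open=[(0,3) g=5 f=10, (0,4) g=6 f=10, (2,1) g=3 f=8, (2,2) g=4 f=8, (2,3) g=5 f=8, (2,4) g=6 f=8, (2,5) g=7 f=8]; closed=[(0,0), (0,1), (1,1), (1,2), (1,3), (1,4), (1,5)]

step 1: expand (1,4) (f=8, h=3) → closed; open now [(0,3) g=5 f=10, (0,4) g=6 f=10, (1,5) g=6 f=8, (2,1) g=3 f=8, (2,2) g=4 f=8, (2,3) g=5 f=8, (2,4) g=6 f=8]
step 2: expand (1,5) (f=8, h=2) → closed; open now [(0,3) g=5 f=10, (0,4) g=6 f=10, (2,1) g=3 f=8, (2,2) g=4 f=8, (2,3) g=5 f=8, (2,4) g=6 f=8, (2,5) g=7 f=8]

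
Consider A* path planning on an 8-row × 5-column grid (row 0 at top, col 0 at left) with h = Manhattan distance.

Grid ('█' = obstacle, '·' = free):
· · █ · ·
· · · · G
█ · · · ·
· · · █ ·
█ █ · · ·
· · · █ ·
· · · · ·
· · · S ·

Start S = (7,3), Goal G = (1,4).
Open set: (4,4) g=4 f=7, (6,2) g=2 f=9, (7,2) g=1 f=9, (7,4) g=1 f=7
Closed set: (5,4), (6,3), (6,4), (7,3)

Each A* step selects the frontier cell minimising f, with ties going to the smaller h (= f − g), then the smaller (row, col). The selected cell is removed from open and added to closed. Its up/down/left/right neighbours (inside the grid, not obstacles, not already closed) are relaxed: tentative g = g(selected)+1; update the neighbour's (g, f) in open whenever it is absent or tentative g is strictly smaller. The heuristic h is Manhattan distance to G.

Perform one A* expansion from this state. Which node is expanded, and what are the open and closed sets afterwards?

step 1: expand (4,4) (f=7, h=3) → closed; open now [(3,4) g=5 f=7, (4,3) g=5 f=9, (6,2) g=2 f=9, (7,2) g=1 f=9, (7,4) g=1 f=7]

expanded=(4,4); open=[(3,4) g=5 f=7, (4,3) g=5 f=9, (6,2) g=2 f=9, (7,2) g=1 f=9, (7,4) g=1 f=7]; closed=[(4,4), (5,4), (6,3), (6,4), (7,3)]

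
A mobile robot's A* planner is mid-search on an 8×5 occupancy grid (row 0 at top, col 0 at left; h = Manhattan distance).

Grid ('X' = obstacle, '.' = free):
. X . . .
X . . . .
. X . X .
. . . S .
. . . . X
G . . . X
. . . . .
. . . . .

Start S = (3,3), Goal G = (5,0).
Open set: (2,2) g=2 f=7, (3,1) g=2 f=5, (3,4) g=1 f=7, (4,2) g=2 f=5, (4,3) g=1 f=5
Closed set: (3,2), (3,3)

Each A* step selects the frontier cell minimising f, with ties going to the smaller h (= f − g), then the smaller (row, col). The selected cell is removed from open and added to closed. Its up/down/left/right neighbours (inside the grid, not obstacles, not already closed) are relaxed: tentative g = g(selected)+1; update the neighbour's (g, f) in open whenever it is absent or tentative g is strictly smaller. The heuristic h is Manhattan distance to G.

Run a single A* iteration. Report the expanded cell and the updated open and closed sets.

step 1: expand (3,1) (f=5, h=3) → closed; open now [(2,2) g=2 f=7, (3,0) g=3 f=5, (3,4) g=1 f=7, (4,1) g=3 f=5, (4,2) g=2 f=5, (4,3) g=1 f=5]

expanded=(3,1); open=[(2,2) g=2 f=7, (3,0) g=3 f=5, (3,4) g=1 f=7, (4,1) g=3 f=5, (4,2) g=2 f=5, (4,3) g=1 f=5]; closed=[(3,1), (3,2), (3,3)]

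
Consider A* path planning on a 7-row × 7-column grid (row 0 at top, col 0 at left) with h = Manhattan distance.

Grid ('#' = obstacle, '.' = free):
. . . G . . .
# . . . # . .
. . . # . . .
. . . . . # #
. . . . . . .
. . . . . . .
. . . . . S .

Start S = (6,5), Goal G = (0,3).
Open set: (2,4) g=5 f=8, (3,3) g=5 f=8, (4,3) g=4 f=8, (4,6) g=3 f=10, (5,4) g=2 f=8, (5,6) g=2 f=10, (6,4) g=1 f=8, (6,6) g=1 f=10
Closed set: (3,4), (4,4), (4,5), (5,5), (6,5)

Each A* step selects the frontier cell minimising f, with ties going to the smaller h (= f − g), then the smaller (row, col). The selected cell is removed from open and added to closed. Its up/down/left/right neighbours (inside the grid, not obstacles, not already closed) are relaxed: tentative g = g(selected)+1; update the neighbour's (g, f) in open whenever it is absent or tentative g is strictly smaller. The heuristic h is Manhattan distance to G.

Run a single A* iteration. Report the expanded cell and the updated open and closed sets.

step 1: expand (2,4) (f=8, h=3) → closed; open now [(2,5) g=6 f=10, (3,3) g=5 f=8, (4,3) g=4 f=8, (4,6) g=3 f=10, (5,4) g=2 f=8, (5,6) g=2 f=10, (6,4) g=1 f=8, (6,6) g=1 f=10]

expanded=(2,4); open=[(2,5) g=6 f=10, (3,3) g=5 f=8, (4,3) g=4 f=8, (4,6) g=3 f=10, (5,4) g=2 f=8, (5,6) g=2 f=10, (6,4) g=1 f=8, (6,6) g=1 f=10]; closed=[(2,4), (3,4), (4,4), (4,5), (5,5), (6,5)]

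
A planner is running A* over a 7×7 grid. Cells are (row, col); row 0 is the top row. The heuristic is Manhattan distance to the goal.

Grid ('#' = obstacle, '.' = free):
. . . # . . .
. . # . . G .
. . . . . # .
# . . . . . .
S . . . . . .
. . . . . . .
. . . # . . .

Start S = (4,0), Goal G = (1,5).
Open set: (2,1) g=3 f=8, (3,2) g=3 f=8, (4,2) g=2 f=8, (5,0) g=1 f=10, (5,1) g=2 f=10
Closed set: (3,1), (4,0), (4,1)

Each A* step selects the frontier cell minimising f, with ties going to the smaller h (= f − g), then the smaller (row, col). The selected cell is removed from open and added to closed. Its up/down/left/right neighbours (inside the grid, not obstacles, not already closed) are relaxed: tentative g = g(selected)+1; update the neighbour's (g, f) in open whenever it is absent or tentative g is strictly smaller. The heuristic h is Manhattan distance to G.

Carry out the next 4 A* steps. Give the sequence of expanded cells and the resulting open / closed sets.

order=[(2,1) → (1,1) → (2,2) → (2,3)]; open=[(0,1) g=5 f=10, (1,0) g=5 f=10, (1,3) g=6 f=8, (2,0) g=4 f=10, (2,4) g=6 f=8, (3,2) g=3 f=8, (3,3) g=6 f=10, (4,2) g=2 f=8, (5,0) g=1 f=10, (5,1) g=2 f=10]; closed=[(1,1), (2,1), (2,2), (2,3), (3,1), (4,0), (4,1)]

step 1: expand (2,1) (f=8, h=5) → closed; open now [(1,1) g=4 f=8, (2,0) g=4 f=10, (2,2) g=4 f=8, (3,2) g=3 f=8, (4,2) g=2 f=8, (5,0) g=1 f=10, (5,1) g=2 f=10]
step 2: expand (1,1) (f=8, h=4) → closed; open now [(0,1) g=5 f=10, (1,0) g=5 f=10, (2,0) g=4 f=10, (2,2) g=4 f=8, (3,2) g=3 f=8, (4,2) g=2 f=8, (5,0) g=1 f=10, (5,1) g=2 f=10]
step 3: expand (2,2) (f=8, h=4) → closed; open now [(0,1) g=5 f=10, (1,0) g=5 f=10, (2,0) g=4 f=10, (2,3) g=5 f=8, (3,2) g=3 f=8, (4,2) g=2 f=8, (5,0) g=1 f=10, (5,1) g=2 f=10]
step 4: expand (2,3) (f=8, h=3) → closed; open now [(0,1) g=5 f=10, (1,0) g=5 f=10, (1,3) g=6 f=8, (2,0) g=4 f=10, (2,4) g=6 f=8, (3,2) g=3 f=8, (3,3) g=6 f=10, (4,2) g=2 f=8, (5,0) g=1 f=10, (5,1) g=2 f=10]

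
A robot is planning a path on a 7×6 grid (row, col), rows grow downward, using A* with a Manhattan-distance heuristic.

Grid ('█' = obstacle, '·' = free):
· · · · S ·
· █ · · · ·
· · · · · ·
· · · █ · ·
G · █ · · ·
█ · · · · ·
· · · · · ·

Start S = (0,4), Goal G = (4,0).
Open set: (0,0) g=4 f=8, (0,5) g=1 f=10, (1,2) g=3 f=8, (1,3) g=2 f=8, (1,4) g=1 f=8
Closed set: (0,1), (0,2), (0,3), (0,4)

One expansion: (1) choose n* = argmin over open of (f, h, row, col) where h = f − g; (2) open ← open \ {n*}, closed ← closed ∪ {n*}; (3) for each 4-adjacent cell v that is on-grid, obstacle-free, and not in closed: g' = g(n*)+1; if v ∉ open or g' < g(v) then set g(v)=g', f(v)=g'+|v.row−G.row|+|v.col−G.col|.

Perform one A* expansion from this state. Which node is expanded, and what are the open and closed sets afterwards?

expanded=(0,0); open=[(0,5) g=1 f=10, (1,0) g=5 f=8, (1,2) g=3 f=8, (1,3) g=2 f=8, (1,4) g=1 f=8]; closed=[(0,0), (0,1), (0,2), (0,3), (0,4)]

step 1: expand (0,0) (f=8, h=4) → closed; open now [(0,5) g=1 f=10, (1,0) g=5 f=8, (1,2) g=3 f=8, (1,3) g=2 f=8, (1,4) g=1 f=8]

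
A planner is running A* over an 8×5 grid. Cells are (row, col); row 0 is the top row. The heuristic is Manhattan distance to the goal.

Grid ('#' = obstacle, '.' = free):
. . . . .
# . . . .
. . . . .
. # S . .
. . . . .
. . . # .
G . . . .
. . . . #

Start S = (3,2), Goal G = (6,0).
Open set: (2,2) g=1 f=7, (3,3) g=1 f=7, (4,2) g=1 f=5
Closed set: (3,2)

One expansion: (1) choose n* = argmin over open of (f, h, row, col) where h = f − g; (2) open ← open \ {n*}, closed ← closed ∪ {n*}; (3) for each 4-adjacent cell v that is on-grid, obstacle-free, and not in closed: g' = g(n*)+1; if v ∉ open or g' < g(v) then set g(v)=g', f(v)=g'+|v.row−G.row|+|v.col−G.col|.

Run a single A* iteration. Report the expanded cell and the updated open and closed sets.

expanded=(4,2); open=[(2,2) g=1 f=7, (3,3) g=1 f=7, (4,1) g=2 f=5, (4,3) g=2 f=7, (5,2) g=2 f=5]; closed=[(3,2), (4,2)]

step 1: expand (4,2) (f=5, h=4) → closed; open now [(2,2) g=1 f=7, (3,3) g=1 f=7, (4,1) g=2 f=5, (4,3) g=2 f=7, (5,2) g=2 f=5]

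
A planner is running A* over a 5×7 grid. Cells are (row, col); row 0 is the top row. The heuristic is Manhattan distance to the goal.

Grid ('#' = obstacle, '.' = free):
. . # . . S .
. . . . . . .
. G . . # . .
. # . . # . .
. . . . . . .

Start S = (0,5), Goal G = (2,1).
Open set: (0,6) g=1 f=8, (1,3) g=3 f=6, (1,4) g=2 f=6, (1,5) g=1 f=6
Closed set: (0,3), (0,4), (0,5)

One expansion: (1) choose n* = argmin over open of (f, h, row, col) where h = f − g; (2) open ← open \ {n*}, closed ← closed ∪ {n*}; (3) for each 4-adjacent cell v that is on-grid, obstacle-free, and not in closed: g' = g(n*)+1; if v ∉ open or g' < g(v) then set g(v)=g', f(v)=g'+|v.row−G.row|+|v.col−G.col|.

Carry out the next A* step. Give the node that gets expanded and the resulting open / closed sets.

expanded=(1,3); open=[(0,6) g=1 f=8, (1,2) g=4 f=6, (1,4) g=2 f=6, (1,5) g=1 f=6, (2,3) g=4 f=6]; closed=[(0,3), (0,4), (0,5), (1,3)]

step 1: expand (1,3) (f=6, h=3) → closed; open now [(0,6) g=1 f=8, (1,2) g=4 f=6, (1,4) g=2 f=6, (1,5) g=1 f=6, (2,3) g=4 f=6]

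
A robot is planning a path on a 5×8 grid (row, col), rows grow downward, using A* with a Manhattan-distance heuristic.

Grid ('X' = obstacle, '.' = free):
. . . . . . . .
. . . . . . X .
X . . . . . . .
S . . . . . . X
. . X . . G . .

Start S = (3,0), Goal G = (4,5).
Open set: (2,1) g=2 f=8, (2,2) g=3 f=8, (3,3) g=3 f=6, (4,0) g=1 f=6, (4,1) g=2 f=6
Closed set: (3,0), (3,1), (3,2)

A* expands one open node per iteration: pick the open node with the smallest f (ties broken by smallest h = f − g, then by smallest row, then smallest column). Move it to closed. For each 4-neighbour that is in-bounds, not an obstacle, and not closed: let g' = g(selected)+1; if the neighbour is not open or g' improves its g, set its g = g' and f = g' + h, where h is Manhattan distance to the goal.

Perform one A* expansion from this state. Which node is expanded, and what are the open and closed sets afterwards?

step 1: expand (3,3) (f=6, h=3) → closed; open now [(2,1) g=2 f=8, (2,2) g=3 f=8, (2,3) g=4 f=8, (3,4) g=4 f=6, (4,0) g=1 f=6, (4,1) g=2 f=6, (4,3) g=4 f=6]

expanded=(3,3); open=[(2,1) g=2 f=8, (2,2) g=3 f=8, (2,3) g=4 f=8, (3,4) g=4 f=6, (4,0) g=1 f=6, (4,1) g=2 f=6, (4,3) g=4 f=6]; closed=[(3,0), (3,1), (3,2), (3,3)]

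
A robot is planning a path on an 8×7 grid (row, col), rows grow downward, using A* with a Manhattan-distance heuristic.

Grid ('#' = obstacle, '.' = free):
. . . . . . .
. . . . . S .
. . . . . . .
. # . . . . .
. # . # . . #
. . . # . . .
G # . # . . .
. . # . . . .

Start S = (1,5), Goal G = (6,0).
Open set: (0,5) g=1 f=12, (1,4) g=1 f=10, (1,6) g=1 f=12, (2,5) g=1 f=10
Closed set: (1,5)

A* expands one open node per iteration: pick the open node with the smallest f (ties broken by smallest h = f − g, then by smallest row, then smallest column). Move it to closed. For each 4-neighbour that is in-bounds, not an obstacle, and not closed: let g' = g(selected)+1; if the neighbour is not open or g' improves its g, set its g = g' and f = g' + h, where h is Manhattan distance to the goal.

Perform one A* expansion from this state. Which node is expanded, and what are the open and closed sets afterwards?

step 1: expand (1,4) (f=10, h=9) → closed; open now [(0,4) g=2 f=12, (0,5) g=1 f=12, (1,3) g=2 f=10, (1,6) g=1 f=12, (2,4) g=2 f=10, (2,5) g=1 f=10]

expanded=(1,4); open=[(0,4) g=2 f=12, (0,5) g=1 f=12, (1,3) g=2 f=10, (1,6) g=1 f=12, (2,4) g=2 f=10, (2,5) g=1 f=10]; closed=[(1,4), (1,5)]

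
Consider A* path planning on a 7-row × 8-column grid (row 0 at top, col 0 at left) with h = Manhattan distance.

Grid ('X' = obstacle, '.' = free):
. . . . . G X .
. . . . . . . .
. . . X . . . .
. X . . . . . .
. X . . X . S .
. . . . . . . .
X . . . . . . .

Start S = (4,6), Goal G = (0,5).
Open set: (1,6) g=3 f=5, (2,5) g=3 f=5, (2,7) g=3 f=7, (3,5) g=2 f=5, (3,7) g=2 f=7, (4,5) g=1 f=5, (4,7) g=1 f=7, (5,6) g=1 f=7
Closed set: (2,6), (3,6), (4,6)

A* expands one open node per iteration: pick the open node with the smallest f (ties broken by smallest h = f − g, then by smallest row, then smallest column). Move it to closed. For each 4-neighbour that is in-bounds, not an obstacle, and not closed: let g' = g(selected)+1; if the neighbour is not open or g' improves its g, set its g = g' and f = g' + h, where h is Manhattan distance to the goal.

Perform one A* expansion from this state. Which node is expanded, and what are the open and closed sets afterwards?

expanded=(1,6); open=[(1,5) g=4 f=5, (1,7) g=4 f=7, (2,5) g=3 f=5, (2,7) g=3 f=7, (3,5) g=2 f=5, (3,7) g=2 f=7, (4,5) g=1 f=5, (4,7) g=1 f=7, (5,6) g=1 f=7]; closed=[(1,6), (2,6), (3,6), (4,6)]

step 1: expand (1,6) (f=5, h=2) → closed; open now [(1,5) g=4 f=5, (1,7) g=4 f=7, (2,5) g=3 f=5, (2,7) g=3 f=7, (3,5) g=2 f=5, (3,7) g=2 f=7, (4,5) g=1 f=5, (4,7) g=1 f=7, (5,6) g=1 f=7]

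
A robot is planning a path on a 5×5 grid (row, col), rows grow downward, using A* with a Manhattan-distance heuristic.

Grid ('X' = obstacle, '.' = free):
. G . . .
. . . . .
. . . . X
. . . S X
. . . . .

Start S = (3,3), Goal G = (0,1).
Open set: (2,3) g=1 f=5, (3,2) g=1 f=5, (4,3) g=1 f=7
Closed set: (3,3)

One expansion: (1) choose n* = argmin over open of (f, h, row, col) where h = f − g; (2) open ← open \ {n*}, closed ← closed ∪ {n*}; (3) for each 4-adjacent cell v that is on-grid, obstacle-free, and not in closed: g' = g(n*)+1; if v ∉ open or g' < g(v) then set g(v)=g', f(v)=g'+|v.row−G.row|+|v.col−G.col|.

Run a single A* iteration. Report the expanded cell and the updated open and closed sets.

expanded=(2,3); open=[(1,3) g=2 f=5, (2,2) g=2 f=5, (3,2) g=1 f=5, (4,3) g=1 f=7]; closed=[(2,3), (3,3)]

step 1: expand (2,3) (f=5, h=4) → closed; open now [(1,3) g=2 f=5, (2,2) g=2 f=5, (3,2) g=1 f=5, (4,3) g=1 f=7]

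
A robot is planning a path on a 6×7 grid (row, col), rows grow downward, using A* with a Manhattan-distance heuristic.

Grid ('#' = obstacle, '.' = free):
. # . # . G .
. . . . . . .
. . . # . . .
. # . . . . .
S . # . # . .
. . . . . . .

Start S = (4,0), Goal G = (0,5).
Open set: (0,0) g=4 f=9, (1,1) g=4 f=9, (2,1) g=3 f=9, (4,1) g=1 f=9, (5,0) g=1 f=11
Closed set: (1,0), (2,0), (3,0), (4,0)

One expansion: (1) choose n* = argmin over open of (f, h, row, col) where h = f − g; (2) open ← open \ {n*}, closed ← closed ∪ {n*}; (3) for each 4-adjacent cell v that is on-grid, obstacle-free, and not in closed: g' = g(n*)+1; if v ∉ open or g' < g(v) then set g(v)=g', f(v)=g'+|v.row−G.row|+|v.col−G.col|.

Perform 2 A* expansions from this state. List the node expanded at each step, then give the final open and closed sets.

step 1: expand (0,0) (f=9, h=5) → closed; open now [(1,1) g=4 f=9, (2,1) g=3 f=9, (4,1) g=1 f=9, (5,0) g=1 f=11]
step 2: expand (1,1) (f=9, h=5) → closed; open now [(1,2) g=5 f=9, (2,1) g=3 f=9, (4,1) g=1 f=9, (5,0) g=1 f=11]

order=[(0,0) → (1,1)]; open=[(1,2) g=5 f=9, (2,1) g=3 f=9, (4,1) g=1 f=9, (5,0) g=1 f=11]; closed=[(0,0), (1,0), (1,1), (2,0), (3,0), (4,0)]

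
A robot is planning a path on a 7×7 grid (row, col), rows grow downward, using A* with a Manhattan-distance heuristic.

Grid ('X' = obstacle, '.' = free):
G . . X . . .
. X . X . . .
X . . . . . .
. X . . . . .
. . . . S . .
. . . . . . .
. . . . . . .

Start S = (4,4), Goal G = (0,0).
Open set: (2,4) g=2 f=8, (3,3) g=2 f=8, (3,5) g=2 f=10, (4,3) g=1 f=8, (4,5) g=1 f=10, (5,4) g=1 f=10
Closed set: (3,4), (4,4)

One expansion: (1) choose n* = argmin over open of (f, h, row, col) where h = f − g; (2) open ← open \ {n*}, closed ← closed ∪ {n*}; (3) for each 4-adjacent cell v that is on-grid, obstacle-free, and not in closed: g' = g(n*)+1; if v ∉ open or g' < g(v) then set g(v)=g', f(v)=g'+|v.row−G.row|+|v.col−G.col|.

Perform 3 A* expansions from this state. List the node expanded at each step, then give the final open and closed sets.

order=[(2,4) → (1,4) → (0,4)]; open=[(0,5) g=5 f=10, (1,5) g=4 f=10, (2,3) g=3 f=8, (2,5) g=3 f=10, (3,3) g=2 f=8, (3,5) g=2 f=10, (4,3) g=1 f=8, (4,5) g=1 f=10, (5,4) g=1 f=10]; closed=[(0,4), (1,4), (2,4), (3,4), (4,4)]

step 1: expand (2,4) (f=8, h=6) → closed; open now [(1,4) g=3 f=8, (2,3) g=3 f=8, (2,5) g=3 f=10, (3,3) g=2 f=8, (3,5) g=2 f=10, (4,3) g=1 f=8, (4,5) g=1 f=10, (5,4) g=1 f=10]
step 2: expand (1,4) (f=8, h=5) → closed; open now [(0,4) g=4 f=8, (1,5) g=4 f=10, (2,3) g=3 f=8, (2,5) g=3 f=10, (3,3) g=2 f=8, (3,5) g=2 f=10, (4,3) g=1 f=8, (4,5) g=1 f=10, (5,4) g=1 f=10]
step 3: expand (0,4) (f=8, h=4) → closed; open now [(0,5) g=5 f=10, (1,5) g=4 f=10, (2,3) g=3 f=8, (2,5) g=3 f=10, (3,3) g=2 f=8, (3,5) g=2 f=10, (4,3) g=1 f=8, (4,5) g=1 f=10, (5,4) g=1 f=10]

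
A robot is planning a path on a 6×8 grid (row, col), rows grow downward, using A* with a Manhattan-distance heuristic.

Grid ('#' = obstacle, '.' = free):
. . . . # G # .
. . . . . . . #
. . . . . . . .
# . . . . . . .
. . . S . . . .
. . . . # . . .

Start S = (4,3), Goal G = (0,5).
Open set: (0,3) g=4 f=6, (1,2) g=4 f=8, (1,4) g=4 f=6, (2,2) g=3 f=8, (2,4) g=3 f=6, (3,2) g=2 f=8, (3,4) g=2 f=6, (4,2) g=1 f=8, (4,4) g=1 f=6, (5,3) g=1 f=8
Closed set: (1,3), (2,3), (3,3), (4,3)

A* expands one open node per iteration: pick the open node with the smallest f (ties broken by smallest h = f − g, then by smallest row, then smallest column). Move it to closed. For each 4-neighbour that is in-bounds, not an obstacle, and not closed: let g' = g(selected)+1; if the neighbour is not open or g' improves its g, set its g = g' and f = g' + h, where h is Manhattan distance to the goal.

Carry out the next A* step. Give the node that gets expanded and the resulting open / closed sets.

step 1: expand (0,3) (f=6, h=2) → closed; open now [(0,2) g=5 f=8, (1,2) g=4 f=8, (1,4) g=4 f=6, (2,2) g=3 f=8, (2,4) g=3 f=6, (3,2) g=2 f=8, (3,4) g=2 f=6, (4,2) g=1 f=8, (4,4) g=1 f=6, (5,3) g=1 f=8]

expanded=(0,3); open=[(0,2) g=5 f=8, (1,2) g=4 f=8, (1,4) g=4 f=6, (2,2) g=3 f=8, (2,4) g=3 f=6, (3,2) g=2 f=8, (3,4) g=2 f=6, (4,2) g=1 f=8, (4,4) g=1 f=6, (5,3) g=1 f=8]; closed=[(0,3), (1,3), (2,3), (3,3), (4,3)]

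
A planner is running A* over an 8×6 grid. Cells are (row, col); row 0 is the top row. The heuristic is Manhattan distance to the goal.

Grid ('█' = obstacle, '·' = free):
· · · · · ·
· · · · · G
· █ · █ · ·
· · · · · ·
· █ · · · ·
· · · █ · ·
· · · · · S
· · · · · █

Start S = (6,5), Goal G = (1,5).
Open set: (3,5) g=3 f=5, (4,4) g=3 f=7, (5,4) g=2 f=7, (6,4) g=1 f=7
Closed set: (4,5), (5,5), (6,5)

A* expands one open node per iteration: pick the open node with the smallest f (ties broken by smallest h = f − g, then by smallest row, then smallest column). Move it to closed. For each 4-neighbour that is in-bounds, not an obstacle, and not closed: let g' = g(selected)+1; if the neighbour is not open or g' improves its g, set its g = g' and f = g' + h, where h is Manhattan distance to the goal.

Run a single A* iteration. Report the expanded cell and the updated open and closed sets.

step 1: expand (3,5) (f=5, h=2) → closed; open now [(2,5) g=4 f=5, (3,4) g=4 f=7, (4,4) g=3 f=7, (5,4) g=2 f=7, (6,4) g=1 f=7]

expanded=(3,5); open=[(2,5) g=4 f=5, (3,4) g=4 f=7, (4,4) g=3 f=7, (5,4) g=2 f=7, (6,4) g=1 f=7]; closed=[(3,5), (4,5), (5,5), (6,5)]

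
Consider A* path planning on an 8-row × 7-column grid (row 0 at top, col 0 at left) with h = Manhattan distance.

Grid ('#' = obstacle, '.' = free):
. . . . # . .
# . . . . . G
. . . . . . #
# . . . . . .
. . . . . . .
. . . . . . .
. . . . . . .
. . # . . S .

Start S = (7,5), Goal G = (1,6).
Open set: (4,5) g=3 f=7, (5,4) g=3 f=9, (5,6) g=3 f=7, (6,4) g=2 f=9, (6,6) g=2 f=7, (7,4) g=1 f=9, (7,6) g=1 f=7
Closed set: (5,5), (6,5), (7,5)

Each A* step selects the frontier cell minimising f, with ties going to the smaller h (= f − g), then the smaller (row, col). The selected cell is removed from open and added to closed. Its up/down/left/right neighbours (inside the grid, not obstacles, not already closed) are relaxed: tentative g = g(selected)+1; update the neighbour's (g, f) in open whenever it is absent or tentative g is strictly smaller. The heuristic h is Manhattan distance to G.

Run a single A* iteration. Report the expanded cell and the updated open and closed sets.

expanded=(4,5); open=[(3,5) g=4 f=7, (4,4) g=4 f=9, (4,6) g=4 f=7, (5,4) g=3 f=9, (5,6) g=3 f=7, (6,4) g=2 f=9, (6,6) g=2 f=7, (7,4) g=1 f=9, (7,6) g=1 f=7]; closed=[(4,5), (5,5), (6,5), (7,5)]

step 1: expand (4,5) (f=7, h=4) → closed; open now [(3,5) g=4 f=7, (4,4) g=4 f=9, (4,6) g=4 f=7, (5,4) g=3 f=9, (5,6) g=3 f=7, (6,4) g=2 f=9, (6,6) g=2 f=7, (7,4) g=1 f=9, (7,6) g=1 f=7]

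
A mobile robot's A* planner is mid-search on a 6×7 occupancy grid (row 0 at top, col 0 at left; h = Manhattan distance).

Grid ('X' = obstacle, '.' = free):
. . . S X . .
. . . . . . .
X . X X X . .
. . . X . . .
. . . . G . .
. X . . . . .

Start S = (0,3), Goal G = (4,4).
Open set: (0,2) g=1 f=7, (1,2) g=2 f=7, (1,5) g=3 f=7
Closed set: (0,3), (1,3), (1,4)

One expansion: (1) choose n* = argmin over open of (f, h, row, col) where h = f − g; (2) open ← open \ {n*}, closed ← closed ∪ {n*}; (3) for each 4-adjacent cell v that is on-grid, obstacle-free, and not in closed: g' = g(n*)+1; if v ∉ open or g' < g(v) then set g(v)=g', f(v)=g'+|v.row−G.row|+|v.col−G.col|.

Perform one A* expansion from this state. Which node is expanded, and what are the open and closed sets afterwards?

expanded=(1,5); open=[(0,2) g=1 f=7, (0,5) g=4 f=9, (1,2) g=2 f=7, (1,6) g=4 f=9, (2,5) g=4 f=7]; closed=[(0,3), (1,3), (1,4), (1,5)]

step 1: expand (1,5) (f=7, h=4) → closed; open now [(0,2) g=1 f=7, (0,5) g=4 f=9, (1,2) g=2 f=7, (1,6) g=4 f=9, (2,5) g=4 f=7]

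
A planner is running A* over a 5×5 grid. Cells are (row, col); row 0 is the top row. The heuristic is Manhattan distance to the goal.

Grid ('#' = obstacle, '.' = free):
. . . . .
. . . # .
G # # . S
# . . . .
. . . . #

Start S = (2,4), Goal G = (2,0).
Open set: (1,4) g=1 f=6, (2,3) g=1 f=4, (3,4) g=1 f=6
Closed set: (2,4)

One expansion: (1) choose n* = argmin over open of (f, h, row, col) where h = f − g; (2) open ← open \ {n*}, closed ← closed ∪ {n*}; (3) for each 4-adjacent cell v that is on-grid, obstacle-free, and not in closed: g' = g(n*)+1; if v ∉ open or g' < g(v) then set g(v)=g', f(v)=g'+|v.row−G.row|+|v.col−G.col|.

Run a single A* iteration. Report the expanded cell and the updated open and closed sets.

step 1: expand (2,3) (f=4, h=3) → closed; open now [(1,4) g=1 f=6, (3,3) g=2 f=6, (3,4) g=1 f=6]

expanded=(2,3); open=[(1,4) g=1 f=6, (3,3) g=2 f=6, (3,4) g=1 f=6]; closed=[(2,3), (2,4)]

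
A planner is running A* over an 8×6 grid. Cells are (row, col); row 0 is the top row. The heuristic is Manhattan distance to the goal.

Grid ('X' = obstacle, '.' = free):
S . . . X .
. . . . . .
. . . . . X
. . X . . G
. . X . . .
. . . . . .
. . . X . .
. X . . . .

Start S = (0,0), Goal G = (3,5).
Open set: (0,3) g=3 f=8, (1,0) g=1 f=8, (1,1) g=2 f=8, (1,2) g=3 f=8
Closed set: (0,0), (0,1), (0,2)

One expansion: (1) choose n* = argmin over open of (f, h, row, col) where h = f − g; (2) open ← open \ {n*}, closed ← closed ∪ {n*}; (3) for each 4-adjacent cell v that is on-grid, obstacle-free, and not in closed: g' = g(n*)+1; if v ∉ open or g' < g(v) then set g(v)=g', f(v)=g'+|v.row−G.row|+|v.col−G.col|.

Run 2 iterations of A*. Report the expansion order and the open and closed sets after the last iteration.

order=[(0,3) → (1,3)]; open=[(1,0) g=1 f=8, (1,1) g=2 f=8, (1,2) g=3 f=8, (1,4) g=5 f=8, (2,3) g=5 f=8]; closed=[(0,0), (0,1), (0,2), (0,3), (1,3)]

step 1: expand (0,3) (f=8, h=5) → closed; open now [(1,0) g=1 f=8, (1,1) g=2 f=8, (1,2) g=3 f=8, (1,3) g=4 f=8]
step 2: expand (1,3) (f=8, h=4) → closed; open now [(1,0) g=1 f=8, (1,1) g=2 f=8, (1,2) g=3 f=8, (1,4) g=5 f=8, (2,3) g=5 f=8]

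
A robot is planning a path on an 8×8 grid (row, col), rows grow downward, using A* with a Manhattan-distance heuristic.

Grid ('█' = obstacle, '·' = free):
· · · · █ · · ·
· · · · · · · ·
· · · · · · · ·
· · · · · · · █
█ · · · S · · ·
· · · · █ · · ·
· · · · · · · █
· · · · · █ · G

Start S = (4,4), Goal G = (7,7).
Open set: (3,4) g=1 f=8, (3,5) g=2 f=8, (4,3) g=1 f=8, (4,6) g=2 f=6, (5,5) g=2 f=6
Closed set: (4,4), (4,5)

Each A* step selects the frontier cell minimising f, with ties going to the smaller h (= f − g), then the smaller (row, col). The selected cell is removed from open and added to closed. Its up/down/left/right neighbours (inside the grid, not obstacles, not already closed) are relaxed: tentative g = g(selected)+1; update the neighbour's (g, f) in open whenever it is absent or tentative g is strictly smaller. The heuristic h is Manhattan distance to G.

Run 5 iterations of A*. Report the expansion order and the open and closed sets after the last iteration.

step 1: expand (4,6) (f=6, h=4) → closed; open now [(3,4) g=1 f=8, (3,5) g=2 f=8, (3,6) g=3 f=8, (4,3) g=1 f=8, (4,7) g=3 f=6, (5,5) g=2 f=6, (5,6) g=3 f=6]
step 2: expand (4,7) (f=6, h=3) → closed; open now [(3,4) g=1 f=8, (3,5) g=2 f=8, (3,6) g=3 f=8, (4,3) g=1 f=8, (5,5) g=2 f=6, (5,6) g=3 f=6, (5,7) g=4 f=6]
step 3: expand (5,7) (f=6, h=2) → closed; open now [(3,4) g=1 f=8, (3,5) g=2 f=8, (3,6) g=3 f=8, (4,3) g=1 f=8, (5,5) g=2 f=6, (5,6) g=3 f=6]
step 4: expand (5,6) (f=6, h=3) → closed; open now [(3,4) g=1 f=8, (3,5) g=2 f=8, (3,6) g=3 f=8, (4,3) g=1 f=8, (5,5) g=2 f=6, (6,6) g=4 f=6]
step 5: expand (6,6) (f=6, h=2) → closed; open now [(3,4) g=1 f=8, (3,5) g=2 f=8, (3,6) g=3 f=8, (4,3) g=1 f=8, (5,5) g=2 f=6, (6,5) g=5 f=8, (7,6) g=5 f=6]

order=[(4,6) → (4,7) → (5,7) → (5,6) → (6,6)]; open=[(3,4) g=1 f=8, (3,5) g=2 f=8, (3,6) g=3 f=8, (4,3) g=1 f=8, (5,5) g=2 f=6, (6,5) g=5 f=8, (7,6) g=5 f=6]; closed=[(4,4), (4,5), (4,6), (4,7), (5,6), (5,7), (6,6)]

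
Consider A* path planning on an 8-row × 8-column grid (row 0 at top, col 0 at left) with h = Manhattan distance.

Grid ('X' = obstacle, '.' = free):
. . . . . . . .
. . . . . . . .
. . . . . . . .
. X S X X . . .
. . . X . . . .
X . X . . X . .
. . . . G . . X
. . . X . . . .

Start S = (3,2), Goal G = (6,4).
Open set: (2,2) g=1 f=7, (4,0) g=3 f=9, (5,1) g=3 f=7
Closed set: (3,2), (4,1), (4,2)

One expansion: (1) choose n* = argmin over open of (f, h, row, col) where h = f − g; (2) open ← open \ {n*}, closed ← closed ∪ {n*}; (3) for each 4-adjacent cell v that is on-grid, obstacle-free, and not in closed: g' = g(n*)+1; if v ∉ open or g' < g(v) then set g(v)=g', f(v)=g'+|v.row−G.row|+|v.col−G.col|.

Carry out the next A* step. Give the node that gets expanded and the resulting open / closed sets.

step 1: expand (5,1) (f=7, h=4) → closed; open now [(2,2) g=1 f=7, (4,0) g=3 f=9, (6,1) g=4 f=7]

expanded=(5,1); open=[(2,2) g=1 f=7, (4,0) g=3 f=9, (6,1) g=4 f=7]; closed=[(3,2), (4,1), (4,2), (5,1)]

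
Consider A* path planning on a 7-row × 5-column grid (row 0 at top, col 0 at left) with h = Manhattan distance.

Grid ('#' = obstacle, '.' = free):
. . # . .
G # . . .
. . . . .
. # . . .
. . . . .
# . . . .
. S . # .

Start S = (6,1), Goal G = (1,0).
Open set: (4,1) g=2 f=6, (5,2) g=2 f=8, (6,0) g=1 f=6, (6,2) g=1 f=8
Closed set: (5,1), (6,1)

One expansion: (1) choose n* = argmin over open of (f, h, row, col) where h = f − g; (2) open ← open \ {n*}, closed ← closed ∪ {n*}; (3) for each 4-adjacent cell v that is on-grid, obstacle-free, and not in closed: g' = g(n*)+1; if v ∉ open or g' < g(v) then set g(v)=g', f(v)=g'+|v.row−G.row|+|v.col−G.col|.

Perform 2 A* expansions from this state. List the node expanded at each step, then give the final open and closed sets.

order=[(4,1) → (4,0)]; open=[(3,0) g=4 f=6, (4,2) g=3 f=8, (5,2) g=2 f=8, (6,0) g=1 f=6, (6,2) g=1 f=8]; closed=[(4,0), (4,1), (5,1), (6,1)]

step 1: expand (4,1) (f=6, h=4) → closed; open now [(4,0) g=3 f=6, (4,2) g=3 f=8, (5,2) g=2 f=8, (6,0) g=1 f=6, (6,2) g=1 f=8]
step 2: expand (4,0) (f=6, h=3) → closed; open now [(3,0) g=4 f=6, (4,2) g=3 f=8, (5,2) g=2 f=8, (6,0) g=1 f=6, (6,2) g=1 f=8]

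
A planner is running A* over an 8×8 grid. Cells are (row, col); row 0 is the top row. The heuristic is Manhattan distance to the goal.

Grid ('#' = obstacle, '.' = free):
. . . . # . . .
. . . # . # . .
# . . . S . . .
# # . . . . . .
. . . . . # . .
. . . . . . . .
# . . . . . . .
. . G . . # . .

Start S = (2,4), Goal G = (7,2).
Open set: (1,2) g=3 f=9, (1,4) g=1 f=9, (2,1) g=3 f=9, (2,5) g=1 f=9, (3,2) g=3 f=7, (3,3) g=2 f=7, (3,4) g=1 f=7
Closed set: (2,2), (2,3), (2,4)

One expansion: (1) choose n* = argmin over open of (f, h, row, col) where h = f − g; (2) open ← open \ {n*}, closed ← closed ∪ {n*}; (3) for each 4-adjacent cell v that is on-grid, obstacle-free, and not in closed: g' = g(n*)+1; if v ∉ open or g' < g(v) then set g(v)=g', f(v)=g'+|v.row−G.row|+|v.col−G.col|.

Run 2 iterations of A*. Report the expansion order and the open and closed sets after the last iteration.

order=[(3,2) → (4,2)]; open=[(1,2) g=3 f=9, (1,4) g=1 f=9, (2,1) g=3 f=9, (2,5) g=1 f=9, (3,3) g=2 f=7, (3,4) g=1 f=7, (4,1) g=5 f=9, (4,3) g=5 f=9, (5,2) g=5 f=7]; closed=[(2,2), (2,3), (2,4), (3,2), (4,2)]

step 1: expand (3,2) (f=7, h=4) → closed; open now [(1,2) g=3 f=9, (1,4) g=1 f=9, (2,1) g=3 f=9, (2,5) g=1 f=9, (3,3) g=2 f=7, (3,4) g=1 f=7, (4,2) g=4 f=7]
step 2: expand (4,2) (f=7, h=3) → closed; open now [(1,2) g=3 f=9, (1,4) g=1 f=9, (2,1) g=3 f=9, (2,5) g=1 f=9, (3,3) g=2 f=7, (3,4) g=1 f=7, (4,1) g=5 f=9, (4,3) g=5 f=9, (5,2) g=5 f=7]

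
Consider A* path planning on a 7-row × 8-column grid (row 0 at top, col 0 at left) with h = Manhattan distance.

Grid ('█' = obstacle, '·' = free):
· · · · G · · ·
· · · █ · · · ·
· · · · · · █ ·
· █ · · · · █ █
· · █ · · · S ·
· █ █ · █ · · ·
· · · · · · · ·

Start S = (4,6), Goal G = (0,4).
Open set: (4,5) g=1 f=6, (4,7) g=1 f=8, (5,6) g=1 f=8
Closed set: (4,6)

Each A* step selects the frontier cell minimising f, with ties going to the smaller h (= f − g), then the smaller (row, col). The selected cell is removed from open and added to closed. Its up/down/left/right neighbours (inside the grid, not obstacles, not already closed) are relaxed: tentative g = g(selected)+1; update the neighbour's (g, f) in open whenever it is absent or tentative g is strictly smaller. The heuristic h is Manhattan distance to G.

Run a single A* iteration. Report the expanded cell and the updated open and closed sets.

expanded=(4,5); open=[(3,5) g=2 f=6, (4,4) g=2 f=6, (4,7) g=1 f=8, (5,5) g=2 f=8, (5,6) g=1 f=8]; closed=[(4,5), (4,6)]

step 1: expand (4,5) (f=6, h=5) → closed; open now [(3,5) g=2 f=6, (4,4) g=2 f=6, (4,7) g=1 f=8, (5,5) g=2 f=8, (5,6) g=1 f=8]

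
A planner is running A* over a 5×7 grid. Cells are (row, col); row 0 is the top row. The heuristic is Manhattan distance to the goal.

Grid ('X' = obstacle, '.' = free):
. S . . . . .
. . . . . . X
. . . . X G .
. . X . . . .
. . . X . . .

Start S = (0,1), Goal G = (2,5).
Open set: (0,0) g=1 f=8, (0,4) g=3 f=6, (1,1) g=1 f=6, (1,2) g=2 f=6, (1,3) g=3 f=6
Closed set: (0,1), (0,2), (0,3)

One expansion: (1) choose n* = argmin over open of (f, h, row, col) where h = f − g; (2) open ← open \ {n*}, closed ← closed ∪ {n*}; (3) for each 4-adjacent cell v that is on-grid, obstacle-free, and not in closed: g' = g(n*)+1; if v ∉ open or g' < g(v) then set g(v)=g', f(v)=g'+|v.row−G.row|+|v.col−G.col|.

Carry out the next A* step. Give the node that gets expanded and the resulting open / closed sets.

expanded=(0,4); open=[(0,0) g=1 f=8, (0,5) g=4 f=6, (1,1) g=1 f=6, (1,2) g=2 f=6, (1,3) g=3 f=6, (1,4) g=4 f=6]; closed=[(0,1), (0,2), (0,3), (0,4)]

step 1: expand (0,4) (f=6, h=3) → closed; open now [(0,0) g=1 f=8, (0,5) g=4 f=6, (1,1) g=1 f=6, (1,2) g=2 f=6, (1,3) g=3 f=6, (1,4) g=4 f=6]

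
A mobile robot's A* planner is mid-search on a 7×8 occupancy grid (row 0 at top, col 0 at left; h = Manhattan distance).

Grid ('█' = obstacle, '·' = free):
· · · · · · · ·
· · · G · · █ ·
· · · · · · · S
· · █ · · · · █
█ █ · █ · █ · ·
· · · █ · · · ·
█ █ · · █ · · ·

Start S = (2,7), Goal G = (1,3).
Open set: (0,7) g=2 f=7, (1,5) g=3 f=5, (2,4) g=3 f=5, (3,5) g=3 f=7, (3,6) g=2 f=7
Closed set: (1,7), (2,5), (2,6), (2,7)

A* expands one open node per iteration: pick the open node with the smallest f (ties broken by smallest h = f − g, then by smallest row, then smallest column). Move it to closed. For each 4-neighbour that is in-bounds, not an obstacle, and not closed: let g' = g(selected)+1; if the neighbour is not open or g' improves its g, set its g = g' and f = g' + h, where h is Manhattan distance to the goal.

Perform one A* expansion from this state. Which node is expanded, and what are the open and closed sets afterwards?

expanded=(1,5); open=[(0,5) g=4 f=7, (0,7) g=2 f=7, (1,4) g=4 f=5, (2,4) g=3 f=5, (3,5) g=3 f=7, (3,6) g=2 f=7]; closed=[(1,5), (1,7), (2,5), (2,6), (2,7)]

step 1: expand (1,5) (f=5, h=2) → closed; open now [(0,5) g=4 f=7, (0,7) g=2 f=7, (1,4) g=4 f=5, (2,4) g=3 f=5, (3,5) g=3 f=7, (3,6) g=2 f=7]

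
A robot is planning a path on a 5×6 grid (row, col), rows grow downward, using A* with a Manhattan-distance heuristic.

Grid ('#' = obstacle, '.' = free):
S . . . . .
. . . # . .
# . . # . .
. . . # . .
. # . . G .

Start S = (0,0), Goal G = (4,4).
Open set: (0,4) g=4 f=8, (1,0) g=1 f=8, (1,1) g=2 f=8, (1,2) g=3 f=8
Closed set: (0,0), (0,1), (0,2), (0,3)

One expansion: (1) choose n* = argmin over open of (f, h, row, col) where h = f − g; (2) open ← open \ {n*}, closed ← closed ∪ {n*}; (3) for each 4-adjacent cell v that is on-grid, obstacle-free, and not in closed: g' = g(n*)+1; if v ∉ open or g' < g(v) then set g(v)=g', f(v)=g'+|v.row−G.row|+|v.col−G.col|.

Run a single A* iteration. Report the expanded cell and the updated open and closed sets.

expanded=(0,4); open=[(0,5) g=5 f=10, (1,0) g=1 f=8, (1,1) g=2 f=8, (1,2) g=3 f=8, (1,4) g=5 f=8]; closed=[(0,0), (0,1), (0,2), (0,3), (0,4)]

step 1: expand (0,4) (f=8, h=4) → closed; open now [(0,5) g=5 f=10, (1,0) g=1 f=8, (1,1) g=2 f=8, (1,2) g=3 f=8, (1,4) g=5 f=8]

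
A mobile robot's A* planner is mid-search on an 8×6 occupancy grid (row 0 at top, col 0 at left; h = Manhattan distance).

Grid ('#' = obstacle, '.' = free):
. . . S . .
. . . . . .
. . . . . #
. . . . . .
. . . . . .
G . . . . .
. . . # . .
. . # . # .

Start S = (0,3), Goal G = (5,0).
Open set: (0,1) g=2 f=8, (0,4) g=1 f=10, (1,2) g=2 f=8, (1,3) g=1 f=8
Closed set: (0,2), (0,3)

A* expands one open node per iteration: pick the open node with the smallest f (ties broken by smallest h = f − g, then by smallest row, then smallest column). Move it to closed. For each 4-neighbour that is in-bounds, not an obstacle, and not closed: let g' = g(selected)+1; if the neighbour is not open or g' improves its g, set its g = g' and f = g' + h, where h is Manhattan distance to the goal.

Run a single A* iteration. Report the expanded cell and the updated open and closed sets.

expanded=(0,1); open=[(0,0) g=3 f=8, (0,4) g=1 f=10, (1,1) g=3 f=8, (1,2) g=2 f=8, (1,3) g=1 f=8]; closed=[(0,1), (0,2), (0,3)]

step 1: expand (0,1) (f=8, h=6) → closed; open now [(0,0) g=3 f=8, (0,4) g=1 f=10, (1,1) g=3 f=8, (1,2) g=2 f=8, (1,3) g=1 f=8]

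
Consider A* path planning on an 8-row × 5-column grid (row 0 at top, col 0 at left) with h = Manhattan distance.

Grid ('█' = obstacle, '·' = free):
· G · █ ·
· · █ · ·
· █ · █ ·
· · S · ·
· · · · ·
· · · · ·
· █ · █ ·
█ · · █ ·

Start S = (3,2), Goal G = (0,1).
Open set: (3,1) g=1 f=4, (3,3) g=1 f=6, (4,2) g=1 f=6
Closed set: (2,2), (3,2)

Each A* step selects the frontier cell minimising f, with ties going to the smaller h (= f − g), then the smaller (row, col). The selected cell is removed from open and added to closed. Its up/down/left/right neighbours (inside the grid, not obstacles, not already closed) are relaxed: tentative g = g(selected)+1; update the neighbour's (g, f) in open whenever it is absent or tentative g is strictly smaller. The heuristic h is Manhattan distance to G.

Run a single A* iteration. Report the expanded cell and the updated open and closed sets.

step 1: expand (3,1) (f=4, h=3) → closed; open now [(3,0) g=2 f=6, (3,3) g=1 f=6, (4,1) g=2 f=6, (4,2) g=1 f=6]

expanded=(3,1); open=[(3,0) g=2 f=6, (3,3) g=1 f=6, (4,1) g=2 f=6, (4,2) g=1 f=6]; closed=[(2,2), (3,1), (3,2)]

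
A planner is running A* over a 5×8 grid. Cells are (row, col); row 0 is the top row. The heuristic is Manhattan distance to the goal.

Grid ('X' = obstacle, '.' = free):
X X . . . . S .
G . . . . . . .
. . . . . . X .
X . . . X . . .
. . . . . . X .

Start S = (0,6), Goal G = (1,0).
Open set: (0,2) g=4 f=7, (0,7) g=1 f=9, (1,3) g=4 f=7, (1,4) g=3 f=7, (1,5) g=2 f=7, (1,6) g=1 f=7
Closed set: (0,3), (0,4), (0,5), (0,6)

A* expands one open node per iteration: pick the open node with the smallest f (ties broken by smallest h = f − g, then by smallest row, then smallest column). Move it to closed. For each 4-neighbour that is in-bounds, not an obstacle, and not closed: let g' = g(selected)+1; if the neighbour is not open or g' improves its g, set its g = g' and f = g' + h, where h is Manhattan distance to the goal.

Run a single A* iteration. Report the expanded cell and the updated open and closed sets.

step 1: expand (0,2) (f=7, h=3) → closed; open now [(0,7) g=1 f=9, (1,2) g=5 f=7, (1,3) g=4 f=7, (1,4) g=3 f=7, (1,5) g=2 f=7, (1,6) g=1 f=7]

expanded=(0,2); open=[(0,7) g=1 f=9, (1,2) g=5 f=7, (1,3) g=4 f=7, (1,4) g=3 f=7, (1,5) g=2 f=7, (1,6) g=1 f=7]; closed=[(0,2), (0,3), (0,4), (0,5), (0,6)]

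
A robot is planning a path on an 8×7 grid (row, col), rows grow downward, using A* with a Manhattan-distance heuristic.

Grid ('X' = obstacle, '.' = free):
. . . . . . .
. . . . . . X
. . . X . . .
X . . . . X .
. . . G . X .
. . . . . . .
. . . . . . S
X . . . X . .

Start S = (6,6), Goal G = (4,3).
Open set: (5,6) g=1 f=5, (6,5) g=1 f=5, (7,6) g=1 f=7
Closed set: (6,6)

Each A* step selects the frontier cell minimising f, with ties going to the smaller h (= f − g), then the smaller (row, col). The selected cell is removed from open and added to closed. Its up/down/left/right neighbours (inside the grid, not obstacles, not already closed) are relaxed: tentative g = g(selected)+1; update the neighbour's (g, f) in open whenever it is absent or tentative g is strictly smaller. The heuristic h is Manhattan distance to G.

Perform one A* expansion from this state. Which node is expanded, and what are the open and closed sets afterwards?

expanded=(5,6); open=[(4,6) g=2 f=5, (5,5) g=2 f=5, (6,5) g=1 f=5, (7,6) g=1 f=7]; closed=[(5,6), (6,6)]

step 1: expand (5,6) (f=5, h=4) → closed; open now [(4,6) g=2 f=5, (5,5) g=2 f=5, (6,5) g=1 f=5, (7,6) g=1 f=7]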